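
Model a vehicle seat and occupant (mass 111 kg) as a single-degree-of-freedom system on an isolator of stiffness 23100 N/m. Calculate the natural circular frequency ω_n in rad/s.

14.4 rad/s

ω_n = √(k/m) = √(23100/111) = √208.1 = 14.43 rad/s.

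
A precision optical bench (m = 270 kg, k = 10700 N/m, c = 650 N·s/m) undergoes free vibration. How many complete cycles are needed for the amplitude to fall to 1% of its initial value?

ζ = c/(2√(km)) = 650/(2√(10700 × 270)) = 650/3399 = 0.1912.
Logarithmic decrement δ = 2πζ/√(1 − ζ²) = 2π × 0.1912/√(1 − 0.0366) = 1.224.
x_n/x₀ = e^(−nδ) ≤ 0.01; take ln: n ≥ ln(1/0.01)/δ = 4.605/1.224 = 3.762.
So 4 complete cycles are required.

4 cycles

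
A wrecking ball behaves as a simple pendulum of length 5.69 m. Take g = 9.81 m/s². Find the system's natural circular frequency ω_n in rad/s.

1.31 rad/s

For a simple pendulum ω_n = √(g/L) = √(9.81/5.69) = √1.724 = 1.313 rad/s.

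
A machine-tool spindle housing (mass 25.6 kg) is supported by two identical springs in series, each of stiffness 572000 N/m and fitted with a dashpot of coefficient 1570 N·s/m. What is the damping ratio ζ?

Series springs: 1/k_eq = 2/572000, so k_eq = 572000/2 = 286000 N/m.
ω_n = √(k_eq/m) = √(286000/25.6) = 105.7 rad/s.
Critical damping c_c = 2√(k_eq·m) = 2√(286000 × 25.6) = 5412 N·s/m, so ζ = c/c_c = 1570/5412 = 0.2901.

0.290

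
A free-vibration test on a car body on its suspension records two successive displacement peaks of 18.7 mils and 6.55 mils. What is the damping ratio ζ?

0.165

Logarithmic decrement δ = (1/n)·ln(x₀/x_n) = (1/1)·ln(18.7/6.55) = (1/1)·ln(2.855) = 1.049.
ζ = δ/√(4π² + δ²) = 1.049/√(39.48 + 1.10) = 1.049/6.370 = 0.1647.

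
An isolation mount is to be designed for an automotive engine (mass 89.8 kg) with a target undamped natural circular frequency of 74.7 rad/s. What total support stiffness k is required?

501000 N/m

k = m·ω_n² = 89.8 × 74.70² = 89.8 × 5580 = 501100 N/m.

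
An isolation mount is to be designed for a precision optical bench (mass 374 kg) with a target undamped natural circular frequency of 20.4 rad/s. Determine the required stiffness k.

k = m·ω_n² = 374 × 20.40² = 374 × 416.2 = 155600 N/m.

156000 N/m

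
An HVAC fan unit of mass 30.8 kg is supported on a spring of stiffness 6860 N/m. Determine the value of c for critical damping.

919 N·s/m

c_c = 2√(k·m) = 2√(6860 × 30.8) = 2 × 459.7 = 919.3 N·s/m.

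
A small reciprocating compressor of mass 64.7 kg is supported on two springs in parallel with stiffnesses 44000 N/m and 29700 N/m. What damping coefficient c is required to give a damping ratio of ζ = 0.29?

Parallel springs add: k_eq = 44000 + 29700 = 73700 N/m.
c_c = 2√(k_eq·m) = 2√(73700 × 64.7) = 4367 N·s/m.
c = ζ·c_c = 0.29 × 4367 = 1267 N·s/m.

1270 N·s/m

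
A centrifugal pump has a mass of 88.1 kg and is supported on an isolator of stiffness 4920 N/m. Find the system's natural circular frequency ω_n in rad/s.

7.47 rad/s

ω_n = √(k/m) = √(4920/88.1) = √55.85 = 7.473 rad/s.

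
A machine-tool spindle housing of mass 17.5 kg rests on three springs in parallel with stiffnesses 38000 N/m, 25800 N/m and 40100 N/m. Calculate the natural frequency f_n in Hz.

12.3 Hz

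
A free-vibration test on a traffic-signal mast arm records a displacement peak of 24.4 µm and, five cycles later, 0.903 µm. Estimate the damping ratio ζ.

0.104

Logarithmic decrement δ = (1/n)·ln(x₀/x_n) = (1/5)·ln(24.4/0.903) = (1/5)·ln(27.02) = 0.6593.
ζ = δ/√(4π² + δ²) = 0.6593/√(39.48 + 0.435) = 0.6593/6.318 = 0.1044.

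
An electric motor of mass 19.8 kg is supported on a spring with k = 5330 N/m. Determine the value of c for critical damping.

c_c = 2√(k·m) = 2√(5330 × 19.8) = 2 × 324.9 = 649.7 N·s/m.

650 N·s/m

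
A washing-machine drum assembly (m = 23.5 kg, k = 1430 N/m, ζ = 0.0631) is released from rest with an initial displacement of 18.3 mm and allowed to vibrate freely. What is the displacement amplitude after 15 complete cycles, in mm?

0.0473 mm

Logarithmic decrement δ = 2πζ/√(1 − ζ²) = 2π × 0.06310/√(1 − 0.00398) = 0.3973.
After n cycles, x_n/x₀ = e^(−nδ), so x_15 = 18.3 × e^(−15 × 0.3973) = 18.3 × 0.002583 = 0.04726 mm.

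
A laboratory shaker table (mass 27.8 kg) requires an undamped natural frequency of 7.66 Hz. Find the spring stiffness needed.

64400 N/m

ω_n = 2πf_n = 2π × 7.66 = 48.13 rad/s.
k = m·ω_n² = 27.8 × 48.13² = 27.8 × 2316 = 64400 N/m.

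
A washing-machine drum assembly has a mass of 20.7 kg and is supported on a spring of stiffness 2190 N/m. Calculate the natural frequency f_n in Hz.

1.64 Hz

ω_n = √(k/m) = √(2190/20.7) = √105.8 = 10.29 rad/s.
f_n = ω_n/(2π) = 10.29/6.283 = 1.637 Hz.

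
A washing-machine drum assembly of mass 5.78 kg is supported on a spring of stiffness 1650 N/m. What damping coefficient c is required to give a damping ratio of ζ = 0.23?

44.9 N·s/m

c_c = 2√(k·m) = 2√(1650 × 5.78) = 195.3 N·s/m.
c = ζ·c_c = 0.23 × 195.3 = 44.92 N·s/m.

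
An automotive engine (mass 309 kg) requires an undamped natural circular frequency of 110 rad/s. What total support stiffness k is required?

3740000 N/m

k = m·ω_n² = 309 × 110.0² = 309 × 12100 = 3739000 N/m.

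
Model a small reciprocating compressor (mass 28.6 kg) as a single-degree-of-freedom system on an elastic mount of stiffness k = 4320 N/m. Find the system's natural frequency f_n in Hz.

1.96 Hz

ω_n = √(k/m) = √(4320/28.6) = √151.0 = 12.29 rad/s.
f_n = ω_n/(2π) = 12.29/6.283 = 1.956 Hz.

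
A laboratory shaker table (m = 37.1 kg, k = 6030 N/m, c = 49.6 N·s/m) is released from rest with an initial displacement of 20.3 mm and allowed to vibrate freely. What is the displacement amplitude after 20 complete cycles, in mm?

0.0277 mm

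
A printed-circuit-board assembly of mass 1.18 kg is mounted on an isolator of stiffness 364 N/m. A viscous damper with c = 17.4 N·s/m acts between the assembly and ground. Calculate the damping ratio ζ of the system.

0.420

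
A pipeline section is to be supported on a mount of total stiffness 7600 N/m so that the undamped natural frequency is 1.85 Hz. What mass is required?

56.2 kg

ω_n = 2πf_n = 2π × 1.85 = 11.62 rad/s.
m = k/ω_n² = 7600/11.62² = 7600/135.1 = 56.25 kg.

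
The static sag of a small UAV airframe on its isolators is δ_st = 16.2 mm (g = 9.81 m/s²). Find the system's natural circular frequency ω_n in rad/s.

ω_n = √(g/δ_st) = √(9.81/0.0162) = √605.6 = 24.61 rad/s.

24.6 rad/s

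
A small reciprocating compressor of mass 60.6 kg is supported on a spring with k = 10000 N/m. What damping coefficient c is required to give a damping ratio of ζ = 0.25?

c_c = 2√(k·m) = 2√(10000 × 60.6) = 1557 N·s/m.
c = ζ·c_c = 0.25 × 1557 = 389.2 N·s/m.

389 N·s/m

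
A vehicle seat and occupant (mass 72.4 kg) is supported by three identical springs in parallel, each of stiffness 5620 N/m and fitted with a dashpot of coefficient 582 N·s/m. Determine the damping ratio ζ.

0.263

Parallel springs add: k_eq = 3 × 5620 = 16860 N/m.
ω_n = √(k_eq/m) = √(16860/72.4) = 15.26 rad/s.
Critical damping c_c = 2√(k_eq·m) = 2√(16860 × 72.4) = 2210 N·s/m, so ζ = c/c_c = 582/2210 = 0.2634.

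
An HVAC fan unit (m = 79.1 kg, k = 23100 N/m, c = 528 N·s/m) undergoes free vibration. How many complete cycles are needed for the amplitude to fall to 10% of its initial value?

2 cycles

ζ = c/(2√(km)) = 528/(2√(23100 × 79.1)) = 528/2703 = 0.1953.
Logarithmic decrement δ = 2πζ/√(1 − ζ²) = 2π × 0.1953/√(1 − 0.0381) = 1.251.
x_n/x₀ = e^(−nδ) ≤ 0.1; take ln: n ≥ ln(1/0.1)/δ = 2.303/1.251 = 1.840.
So 2 complete cycles are required.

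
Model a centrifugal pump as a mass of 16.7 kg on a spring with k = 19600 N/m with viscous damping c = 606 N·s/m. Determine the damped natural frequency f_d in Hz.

4.62 Hz

ω_n = √(k/m) = √(19600/16.7) = 34.26 rad/s.
Critical damping c_c = 2√(k·m) = 2√(19600 × 16.7) = 1144 N·s/m, so ζ = c/c_c = 606/1144 = 0.5296.
ω_d = ω_n√(1 − ζ²) = 34.26 × √(1 − 0.280) = 29.06 rad/s.
f_d = ω_d/(2π) = 4.625 Hz.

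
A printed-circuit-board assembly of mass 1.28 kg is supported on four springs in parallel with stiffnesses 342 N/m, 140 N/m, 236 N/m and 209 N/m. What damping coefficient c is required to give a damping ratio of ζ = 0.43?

29.6 N·s/m

Parallel springs add: k_eq = 342 + 140 + 236 + 209 = 927.0 N/m.
c_c = 2√(k_eq·m) = 2√(927.0 × 1.28) = 68.89 N·s/m.
c = ζ·c_c = 0.43 × 68.89 = 29.62 N·s/m.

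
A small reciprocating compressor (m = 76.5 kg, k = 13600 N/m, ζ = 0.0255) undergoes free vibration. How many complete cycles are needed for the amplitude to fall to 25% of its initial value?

Logarithmic decrement δ = 2πζ/√(1 − ζ²) = 2π × 0.02550/√(1 − 0.000650) = 0.1603.
x_n/x₀ = e^(−nδ) ≤ 0.25; take ln: n ≥ ln(1/0.25)/δ = 1.386/0.1603 = 8.650.
So 9 complete cycles are required.

9 cycles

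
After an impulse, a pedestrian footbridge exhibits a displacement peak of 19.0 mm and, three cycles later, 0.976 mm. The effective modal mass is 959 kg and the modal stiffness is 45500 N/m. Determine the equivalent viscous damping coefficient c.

2060 N·s/m

Logarithmic decrement δ = (1/n)·ln(x₀/x_n) = (1/3)·ln(19.0/0.976) = (1/3)·ln(19.47) = 0.9896.
ζ = δ/√(4π² + δ²) = 0.9896/√(39.48 + 0.979) = 0.9896/6.361 = 0.1556.
c = ζ · 2√(km) = 0.1556 × 2√(45500 × 959) = 0.1556 × 13210 = 2055 N·s/m.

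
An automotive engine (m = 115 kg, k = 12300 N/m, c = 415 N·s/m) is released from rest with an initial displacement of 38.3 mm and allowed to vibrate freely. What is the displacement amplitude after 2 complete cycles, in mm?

4.13 mm

ζ = c/(2√(km)) = 415/(2√(12300 × 115)) = 415/2379 = 0.1745.
Logarithmic decrement δ = 2πζ/√(1 − ζ²) = 2π × 0.1745/√(1 − 0.0304) = 1.113.
After n cycles, x_n/x₀ = e^(−nδ), so x_2 = 38.3 × e^(−2 × 1.113) = 38.3 × 0.1079 = 4.132 mm.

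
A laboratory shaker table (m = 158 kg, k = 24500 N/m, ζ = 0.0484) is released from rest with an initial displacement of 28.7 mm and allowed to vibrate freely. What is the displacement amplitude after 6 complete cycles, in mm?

4.62 mm

Logarithmic decrement δ = 2πζ/√(1 − ζ²) = 2π × 0.04840/√(1 − 0.00234) = 0.3045.
After n cycles, x_n/x₀ = e^(−nδ), so x_6 = 28.7 × e^(−6 × 0.3045) = 28.7 × 0.1609 = 4.619 mm.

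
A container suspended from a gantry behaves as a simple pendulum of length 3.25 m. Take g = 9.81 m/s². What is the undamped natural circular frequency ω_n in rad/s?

1.74 rad/s

For a simple pendulum ω_n = √(g/L) = √(9.81/3.25) = √3.018 = 1.737 rad/s.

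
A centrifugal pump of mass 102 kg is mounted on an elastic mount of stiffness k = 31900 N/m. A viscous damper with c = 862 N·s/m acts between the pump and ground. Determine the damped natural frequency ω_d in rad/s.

17.2 rad/s

ω_n = √(k/m) = √(31900/102) = 17.68 rad/s.
Critical damping c_c = 2√(k·m) = 2√(31900 × 102) = 3608 N·s/m, so ζ = c/c_c = 862/3608 = 0.2389.
ω_d = ω_n√(1 − ζ²) = 17.68 × √(1 − 0.0571) = 17.17 rad/s.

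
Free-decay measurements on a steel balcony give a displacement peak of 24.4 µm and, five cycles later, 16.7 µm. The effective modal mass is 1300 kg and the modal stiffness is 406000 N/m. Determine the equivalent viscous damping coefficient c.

555 N·s/m

Logarithmic decrement δ = (1/n)·ln(x₀/x_n) = (1/5)·ln(24.4/16.7) = (1/5)·ln(1.461) = 0.07583.
ζ = δ/√(4π² + δ²) = 0.07583/√(39.48 + 0.00575) = 0.07583/6.284 = 0.01207.
c = ζ · 2√(km) = 0.01207 × 2√(406000 × 1300) = 0.01207 × 45950 = 554.5 N·s/m.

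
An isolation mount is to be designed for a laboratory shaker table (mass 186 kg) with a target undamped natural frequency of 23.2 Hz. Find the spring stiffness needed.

ω_n = 2πf_n = 2π × 23.2 = 145.8 rad/s.
k = m·ω_n² = 186 × 145.8² = 186 × 21250 = 3952000 N/m.

3950000 N/m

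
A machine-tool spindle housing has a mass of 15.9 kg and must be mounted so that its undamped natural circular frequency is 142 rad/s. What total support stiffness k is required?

k = m·ω_n² = 15.9 × 142.0² = 15.9 × 20160 = 320600 N/m.

321000 N/m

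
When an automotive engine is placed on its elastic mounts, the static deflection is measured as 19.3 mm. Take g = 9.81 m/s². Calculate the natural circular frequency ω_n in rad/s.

22.5 rad/s

ω_n = √(g/δ_st) = √(9.81/0.0193) = √508.3 = 22.55 rad/s.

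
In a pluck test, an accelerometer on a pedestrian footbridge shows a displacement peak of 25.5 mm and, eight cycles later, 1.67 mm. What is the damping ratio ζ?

0.0541

Logarithmic decrement δ = (1/n)·ln(x₀/x_n) = (1/8)·ln(25.5/1.67) = (1/8)·ln(15.27) = 0.3407.
ζ = δ/√(4π² + δ²) = 0.3407/√(39.48 + 0.116) = 0.3407/6.292 = 0.05415.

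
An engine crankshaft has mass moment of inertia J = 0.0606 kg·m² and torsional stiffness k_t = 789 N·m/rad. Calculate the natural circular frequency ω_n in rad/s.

114 rad/s

ω_n = √(k_t/J) = √(789/0.0606) = √13020 = 114.1 rad/s.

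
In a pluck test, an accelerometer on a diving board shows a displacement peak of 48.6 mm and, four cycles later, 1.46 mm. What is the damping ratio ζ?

Logarithmic decrement δ = (1/n)·ln(x₀/x_n) = (1/4)·ln(48.6/1.46) = (1/4)·ln(33.29) = 0.8763.
ζ = δ/√(4π² + δ²) = 0.8763/√(39.48 + 0.768) = 0.8763/6.344 = 0.1381.

0.138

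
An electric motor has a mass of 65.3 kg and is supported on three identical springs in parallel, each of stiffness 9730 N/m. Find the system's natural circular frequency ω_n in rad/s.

21.1 rad/s

Parallel springs add: k_eq = 3 × 9730 = 29190 N/m.
ω_n = √(k_eq/m) = √(29190/65.3) = √447.0 = 21.14 rad/s.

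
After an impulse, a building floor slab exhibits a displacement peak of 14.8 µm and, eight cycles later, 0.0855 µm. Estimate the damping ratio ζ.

Logarithmic decrement δ = (1/n)·ln(x₀/x_n) = (1/8)·ln(14.8/0.0855) = (1/8)·ln(173.1) = 0.6442.
ζ = δ/√(4π² + δ²) = 0.6442/√(39.48 + 0.415) = 0.6442/6.316 = 0.1020.

0.102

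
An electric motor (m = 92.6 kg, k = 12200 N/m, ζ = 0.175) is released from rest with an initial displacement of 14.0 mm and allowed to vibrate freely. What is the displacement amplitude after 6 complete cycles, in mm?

0.0172 mm

Logarithmic decrement δ = 2πζ/√(1 − ζ²) = 2π × 0.1750/√(1 − 0.0306) = 1.117.
After n cycles, x_n/x₀ = e^(−nδ), so x_6 = 14.0 × e^(−6 × 1.117) = 14.0 × 0.001230 = 0.01722 mm.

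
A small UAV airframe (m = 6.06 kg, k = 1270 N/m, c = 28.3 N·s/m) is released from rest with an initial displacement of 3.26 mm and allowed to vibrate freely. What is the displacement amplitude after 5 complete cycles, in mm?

0.0192 mm

ζ = c/(2√(km)) = 28.3/(2√(1270 × 6.06)) = 28.3/175.5 = 0.1613.
Logarithmic decrement δ = 2πζ/√(1 − ζ²) = 2π × 0.1613/√(1 − 0.0260) = 1.027.
After n cycles, x_n/x₀ = e^(−nδ), so x_5 = 3.26 × e^(−5 × 1.027) = 3.26 × 0.005890 = 0.01920 mm.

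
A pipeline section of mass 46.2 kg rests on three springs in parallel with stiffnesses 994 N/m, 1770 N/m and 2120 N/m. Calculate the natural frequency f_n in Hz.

1.64 Hz

Parallel springs add: k_eq = 994 + 1770 + 2120 = 4884 N/m.
ω_n = √(k_eq/m) = √(4884/46.2) = √105.7 = 10.28 rad/s.
f_n = ω_n/(2π) = 10.28/6.283 = 1.636 Hz.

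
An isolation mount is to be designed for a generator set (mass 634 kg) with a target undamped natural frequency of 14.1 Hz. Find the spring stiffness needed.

ω_n = 2πf_n = 2π × 14.1 = 88.59 rad/s.
k = m·ω_n² = 634 × 88.59² = 634 × 7849 = 4976000 N/m.

4980000 N/m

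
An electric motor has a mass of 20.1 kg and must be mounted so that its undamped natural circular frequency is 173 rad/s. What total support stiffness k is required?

602000 N/m

k = m·ω_n² = 20.1 × 173.0² = 20.1 × 29930 = 601600 N/m.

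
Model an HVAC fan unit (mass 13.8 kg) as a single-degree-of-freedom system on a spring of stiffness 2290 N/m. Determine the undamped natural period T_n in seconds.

ω_n = √(k/m) = √(2290/13.8) = √165.9 = 12.88 rad/s.
T_n = 2π/ω_n = 6.283/12.88 = 0.4878 s.

0.488 s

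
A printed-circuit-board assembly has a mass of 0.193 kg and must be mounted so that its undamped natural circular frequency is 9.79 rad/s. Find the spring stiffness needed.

k = m·ω_n² = 0.193 × 9.790² = 0.193 × 95.84 = 18.50 N/m.

18.5 N/m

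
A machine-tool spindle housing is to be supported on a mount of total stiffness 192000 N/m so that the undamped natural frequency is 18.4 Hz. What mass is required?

14.4 kg

ω_n = 2πf_n = 2π × 18.4 = 115.6 rad/s.
m = k/ω_n² = 192000/115.6² = 192000/13370 = 14.37 kg.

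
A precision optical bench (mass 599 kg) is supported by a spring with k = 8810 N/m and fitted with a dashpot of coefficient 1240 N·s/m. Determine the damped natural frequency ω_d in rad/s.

3.69 rad/s

ω_n = √(k/m) = √(8810/599) = 3.835 rad/s.
Critical damping c_c = 2√(k·m) = 2√(8810 × 599) = 4594 N·s/m, so ζ = c/c_c = 1240/4594 = 0.2699.
ω_d = ω_n√(1 − ζ²) = 3.835 × √(1 − 0.0728) = 3.693 rad/s.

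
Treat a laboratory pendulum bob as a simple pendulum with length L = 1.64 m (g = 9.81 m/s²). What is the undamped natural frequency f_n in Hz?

0.389 Hz

For a simple pendulum ω_n = √(g/L) = √(9.81/1.64) = √5.982 = 2.446 rad/s.
f_n = ω_n/(2π) = 2.446/6.283 = 0.3893 Hz.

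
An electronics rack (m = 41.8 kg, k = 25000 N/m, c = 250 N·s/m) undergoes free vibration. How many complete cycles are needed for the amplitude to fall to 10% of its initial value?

3 cycles

ζ = c/(2√(km)) = 250/(2√(25000 × 41.8)) = 250/2045 = 0.1223.
Logarithmic decrement δ = 2πζ/√(1 − ζ²) = 2π × 0.1223/√(1 − 0.0150) = 0.7741.
x_n/x₀ = e^(−nδ) ≤ 0.1; take ln: n ≥ ln(1/0.1)/δ = 2.303/0.7741 = 2.974.
So 3 complete cycles are required.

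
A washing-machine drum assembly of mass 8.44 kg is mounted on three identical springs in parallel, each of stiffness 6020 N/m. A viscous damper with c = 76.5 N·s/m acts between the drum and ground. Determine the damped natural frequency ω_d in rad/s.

46.0 rad/s

Parallel springs add: k_eq = 3 × 6020 = 18060 N/m.
ω_n = √(k_eq/m) = √(18060/8.44) = 46.26 rad/s.
Critical damping c_c = 2√(k_eq·m) = 2√(18060 × 8.44) = 780.8 N·s/m, so ζ = c/c_c = 76.5/780.8 = 0.09797.
ω_d = ω_n√(1 − ζ²) = 46.26 × √(1 − 0.00960) = 46.04 rad/s.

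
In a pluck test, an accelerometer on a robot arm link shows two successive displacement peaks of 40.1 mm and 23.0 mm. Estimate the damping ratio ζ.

0.0881

Logarithmic decrement δ = (1/n)·ln(x₀/x_n) = (1/1)·ln(40.1/23.0) = (1/1)·ln(1.743) = 0.5559.
ζ = δ/√(4π² + δ²) = 0.5559/√(39.48 + 0.309) = 0.5559/6.308 = 0.08813.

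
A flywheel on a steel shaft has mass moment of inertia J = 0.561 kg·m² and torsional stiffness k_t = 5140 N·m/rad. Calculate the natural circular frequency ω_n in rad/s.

95.7 rad/s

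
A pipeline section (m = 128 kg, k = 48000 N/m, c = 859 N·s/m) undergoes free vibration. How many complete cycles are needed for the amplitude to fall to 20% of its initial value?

ζ = c/(2√(km)) = 859/(2√(48000 × 128)) = 859/4957 = 0.1733.
Logarithmic decrement δ = 2πζ/√(1 − ζ²) = 2π × 0.1733/√(1 − 0.0300) = 1.105.
x_n/x₀ = e^(−nδ) ≤ 0.2; take ln: n ≥ ln(1/0.2)/δ = 1.609/1.105 = 1.456.
So 2 complete cycles are required.

2 cycles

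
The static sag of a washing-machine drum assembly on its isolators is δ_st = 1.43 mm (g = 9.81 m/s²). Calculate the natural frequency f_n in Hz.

ω_n = √(g/δ_st) = √(9.81/0.00143) = √6860 = 82.83 rad/s.
f_n = ω_n/(2π) = 82.83/6.283 = 13.18 Hz.

13.2 Hz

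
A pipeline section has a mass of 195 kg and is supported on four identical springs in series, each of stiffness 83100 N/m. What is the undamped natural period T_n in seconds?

Series springs: 1/k_eq = 4/83100, so k_eq = 83100/4 = 20780 N/m.
ω_n = √(k_eq/m) = √(20780/195) = √106.5 = 10.32 rad/s.
T_n = 2π/ω_n = 6.283/10.32 = 0.6087 s.

0.609 s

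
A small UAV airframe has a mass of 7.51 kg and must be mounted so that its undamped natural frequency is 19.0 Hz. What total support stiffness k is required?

107000 N/m

ω_n = 2πf_n = 2π × 19.0 = 119.4 rad/s.
k = m·ω_n² = 7.51 × 119.4² = 7.51 × 14250 = 107000 N/m.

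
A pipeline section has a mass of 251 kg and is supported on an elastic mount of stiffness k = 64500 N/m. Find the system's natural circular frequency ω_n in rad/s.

16.0 rad/s

ω_n = √(k/m) = √(64500/251) = √257.0 = 16.03 rad/s.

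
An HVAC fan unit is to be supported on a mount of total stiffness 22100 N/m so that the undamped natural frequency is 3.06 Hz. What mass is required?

ω_n = 2πf_n = 2π × 3.06 = 19.23 rad/s.
m = k/ω_n² = 22100/19.23² = 22100/369.7 = 59.78 kg.

59.8 kg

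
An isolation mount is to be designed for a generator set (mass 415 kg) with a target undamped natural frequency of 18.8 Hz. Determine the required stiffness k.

5790000 N/m

ω_n = 2πf_n = 2π × 18.8 = 118.1 rad/s.
k = m·ω_n² = 415 × 118.1² = 415 × 13950 = 5791000 N/m.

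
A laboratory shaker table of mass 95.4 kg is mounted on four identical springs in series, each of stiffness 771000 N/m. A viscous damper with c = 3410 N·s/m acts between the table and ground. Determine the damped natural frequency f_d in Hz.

6.56 Hz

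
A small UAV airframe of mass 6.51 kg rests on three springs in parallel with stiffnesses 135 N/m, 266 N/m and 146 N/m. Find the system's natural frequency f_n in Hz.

1.46 Hz

Parallel springs add: k_eq = 135 + 266 + 146 = 547.0 N/m.
ω_n = √(k_eq/m) = √(547.0/6.51) = √84.02 = 9.166 rad/s.
f_n = ω_n/(2π) = 9.166/6.283 = 1.459 Hz.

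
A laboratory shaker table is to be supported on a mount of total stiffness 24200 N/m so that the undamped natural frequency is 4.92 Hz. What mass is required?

25.3 kg

ω_n = 2πf_n = 2π × 4.92 = 30.91 rad/s.
m = k/ω_n² = 24200/30.91² = 24200/955.6 = 25.32 kg.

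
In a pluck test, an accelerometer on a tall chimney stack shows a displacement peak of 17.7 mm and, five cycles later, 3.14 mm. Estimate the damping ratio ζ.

0.0550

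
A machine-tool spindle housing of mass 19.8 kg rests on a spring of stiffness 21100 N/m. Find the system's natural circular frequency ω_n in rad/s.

ω_n = √(k/m) = √(21100/19.8) = √1066 = 32.64 rad/s.

32.6 rad/s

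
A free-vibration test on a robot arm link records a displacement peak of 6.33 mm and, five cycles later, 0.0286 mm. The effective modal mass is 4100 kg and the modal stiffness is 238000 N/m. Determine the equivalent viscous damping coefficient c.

10600 N·s/m

Logarithmic decrement δ = (1/n)·ln(x₀/x_n) = (1/5)·ln(6.33/0.0286) = (1/5)·ln(221.3) = 1.080.
ζ = δ/√(4π² + δ²) = 1.080/√(39.48 + 1.17) = 1.080/6.375 = 0.1694.
c = ζ · 2√(km) = 0.1694 × 2√(238000 × 4100) = 0.1694 × 62480 = 10580 N·s/m.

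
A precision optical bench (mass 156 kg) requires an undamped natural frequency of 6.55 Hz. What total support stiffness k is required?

ω_n = 2πf_n = 2π × 6.55 = 41.15 rad/s.
k = m·ω_n² = 156 × 41.15² = 156 × 1694 = 264200 N/m.

264000 N/m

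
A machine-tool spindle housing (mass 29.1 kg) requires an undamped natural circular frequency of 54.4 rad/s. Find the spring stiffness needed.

86100 N/m

k = m·ω_n² = 29.1 × 54.40² = 29.1 × 2959 = 86120 N/m.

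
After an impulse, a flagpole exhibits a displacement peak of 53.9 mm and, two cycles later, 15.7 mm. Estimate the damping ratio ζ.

Logarithmic decrement δ = (1/n)·ln(x₀/x_n) = (1/2)·ln(53.9/15.7) = (1/2)·ln(3.433) = 0.6167.
ζ = δ/√(4π² + δ²) = 0.6167/√(39.48 + 0.380) = 0.6167/6.313 = 0.09769.

0.0977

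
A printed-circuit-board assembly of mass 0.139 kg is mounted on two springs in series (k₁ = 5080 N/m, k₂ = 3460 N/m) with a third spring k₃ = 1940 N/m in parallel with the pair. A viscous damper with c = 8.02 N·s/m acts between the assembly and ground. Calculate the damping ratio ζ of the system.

Series pair: k_s = k₁k₂/(k₁+k₂) = (5080)(3460)/(5080 + 3460) = 2058 N/m. In parallel with k₃: k_eq = 2058 + 1940 = 3998 N/m.
ω_n = √(k_eq/m) = √(3998/0.139) = 169.6 rad/s.
Critical damping c_c = 2√(k_eq·m) = 2√(3998 × 0.139) = 47.15 N·s/m, so ζ = c/c_c = 8.02/47.15 = 0.1701.

0.170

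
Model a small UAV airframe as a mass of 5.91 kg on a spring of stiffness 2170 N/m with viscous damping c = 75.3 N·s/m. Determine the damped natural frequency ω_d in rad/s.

ω_n = √(k/m) = √(2170/5.91) = 19.16 rad/s.
Critical damping c_c = 2√(k·m) = 2√(2170 × 5.91) = 226.5 N·s/m, so ζ = c/c_c = 75.3/226.5 = 0.3325.
ω_d = ω_n√(1 − ζ²) = 19.16 × √(1 − 0.111) = 18.07 rad/s.

18.1 rad/s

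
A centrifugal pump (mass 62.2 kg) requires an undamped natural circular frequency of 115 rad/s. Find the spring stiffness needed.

823000 N/m

k = m·ω_n² = 62.2 × 115.0² = 62.2 × 13220 = 822600 N/m.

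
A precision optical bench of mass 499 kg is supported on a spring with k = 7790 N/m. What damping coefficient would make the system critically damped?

c_c = 2√(k·m) = 2√(7790 × 499) = 2 × 1972 = 3943 N·s/m.

3940 N·s/m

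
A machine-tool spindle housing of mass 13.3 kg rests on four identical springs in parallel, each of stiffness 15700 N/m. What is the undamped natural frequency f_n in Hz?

Parallel springs add: k_eq = 4 × 15700 = 62800 N/m.
ω_n = √(k_eq/m) = √(62800/13.3) = √4722 = 68.72 rad/s.
f_n = ω_n/(2π) = 68.72/6.283 = 10.94 Hz.

10.9 Hz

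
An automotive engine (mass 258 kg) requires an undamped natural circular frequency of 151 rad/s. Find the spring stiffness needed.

5880000 N/m

k = m·ω_n² = 258 × 151.0² = 258 × 22800 = 5883000 N/m.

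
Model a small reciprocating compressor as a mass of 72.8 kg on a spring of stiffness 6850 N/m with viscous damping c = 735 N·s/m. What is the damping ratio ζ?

0.520

ω_n = √(k/m) = √(6850/72.8) = 9.700 rad/s.
Critical damping c_c = 2√(k·m) = 2√(6850 × 72.8) = 1412 N·s/m, so ζ = c/c_c = 735/1412 = 0.5204.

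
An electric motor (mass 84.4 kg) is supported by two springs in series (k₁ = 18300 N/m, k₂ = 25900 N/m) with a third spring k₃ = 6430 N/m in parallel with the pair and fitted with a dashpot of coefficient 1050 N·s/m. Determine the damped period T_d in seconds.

0.490 s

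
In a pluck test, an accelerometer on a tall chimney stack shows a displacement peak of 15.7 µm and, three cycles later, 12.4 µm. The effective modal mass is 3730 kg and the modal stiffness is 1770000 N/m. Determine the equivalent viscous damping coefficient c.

2030 N·s/m

Logarithmic decrement δ = (1/n)·ln(x₀/x_n) = (1/3)·ln(15.7/12.4) = (1/3)·ln(1.266) = 0.07865.
ζ = δ/√(4π² + δ²) = 0.07865/√(39.48 + 0.00619) = 0.07865/6.284 = 0.01252.
c = ζ · 2√(km) = 0.01252 × 2√(1770000 × 3730) = 0.01252 × 162500 = 2034 N·s/m.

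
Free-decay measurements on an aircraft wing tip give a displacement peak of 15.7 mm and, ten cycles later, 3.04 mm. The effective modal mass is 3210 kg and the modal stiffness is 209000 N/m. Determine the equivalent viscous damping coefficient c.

1350 N·s/m

Logarithmic decrement δ = (1/n)·ln(x₀/x_n) = (1/10)·ln(15.7/3.04) = (1/10)·ln(5.164) = 0.1642.
ζ = δ/√(4π² + δ²) = 0.1642/√(39.48 + 0.0270) = 0.1642/6.285 = 0.02612.
c = ζ · 2√(km) = 0.02612 × 2√(209000 × 3210) = 0.02612 × 51800 = 1353 N·s/m.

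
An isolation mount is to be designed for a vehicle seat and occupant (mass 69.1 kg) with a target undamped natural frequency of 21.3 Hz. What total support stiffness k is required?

1240000 N/m

ω_n = 2πf_n = 2π × 21.3 = 133.8 rad/s.
k = m·ω_n² = 69.1 × 133.8² = 69.1 × 17910 = 1238000 N/m.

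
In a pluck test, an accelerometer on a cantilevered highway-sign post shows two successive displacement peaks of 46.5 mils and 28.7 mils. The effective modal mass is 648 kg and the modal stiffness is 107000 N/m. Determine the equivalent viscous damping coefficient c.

1280 N·s/m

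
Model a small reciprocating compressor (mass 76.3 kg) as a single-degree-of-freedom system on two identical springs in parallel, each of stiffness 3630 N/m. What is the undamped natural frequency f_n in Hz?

1.55 Hz

Parallel springs add: k_eq = 2 × 3630 = 7260 N/m.
ω_n = √(k_eq/m) = √(7260/76.3) = √95.15 = 9.755 rad/s.
f_n = ω_n/(2π) = 9.755/6.283 = 1.552 Hz.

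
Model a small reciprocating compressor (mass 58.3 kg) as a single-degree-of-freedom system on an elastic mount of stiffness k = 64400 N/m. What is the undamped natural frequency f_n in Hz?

ω_n = √(k/m) = √(64400/58.3) = √1105 = 33.24 rad/s.
f_n = ω_n/(2π) = 33.24/6.283 = 5.290 Hz.

5.29 Hz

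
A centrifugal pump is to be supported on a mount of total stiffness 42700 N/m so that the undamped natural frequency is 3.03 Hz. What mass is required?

ω_n = 2πf_n = 2π × 3.03 = 19.04 rad/s.
m = k/ω_n² = 42700/19.04² = 42700/362.4 = 117.8 kg.

118 kg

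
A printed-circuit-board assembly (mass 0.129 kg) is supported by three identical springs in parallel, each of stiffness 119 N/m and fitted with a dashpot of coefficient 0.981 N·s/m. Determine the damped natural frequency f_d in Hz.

Parallel springs add: k_eq = 3 × 119 = 357.0 N/m.
ω_n = √(k_eq/m) = √(357.0/0.129) = 52.61 rad/s.
Critical damping c_c = 2√(k_eq·m) = 2√(357.0 × 0.129) = 13.57 N·s/m, so ζ = c/c_c = 0.981/13.57 = 0.07228.
ω_d = ω_n√(1 − ζ²) = 52.61 × √(1 − 0.00522) = 52.47 rad/s.
f_d = ω_d/(2π) = 8.351 Hz.

8.35 Hz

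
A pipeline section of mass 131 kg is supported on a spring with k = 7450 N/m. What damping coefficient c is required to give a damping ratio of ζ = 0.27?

c_c = 2√(k·m) = 2√(7450 × 131) = 1976 N·s/m.
c = ζ·c_c = 0.27 × 1976 = 533.5 N·s/m.

533 N·s/m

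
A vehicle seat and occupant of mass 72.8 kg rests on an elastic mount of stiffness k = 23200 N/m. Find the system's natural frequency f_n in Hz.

2.84 Hz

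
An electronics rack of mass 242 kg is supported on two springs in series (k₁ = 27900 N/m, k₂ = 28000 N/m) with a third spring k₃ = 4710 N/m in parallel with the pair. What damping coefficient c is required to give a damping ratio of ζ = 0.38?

1620 N·s/m

Series pair: k_s = k₁k₂/(k₁+k₂) = (27900)(28000)/(27900 + 28000) = 13970 N/m. In parallel with k₃: k_eq = 13970 + 4710 = 18680 N/m.
c_c = 2√(k_eq·m) = 2√(18680 × 242) = 4253 N·s/m.
c = ζ·c_c = 0.38 × 4253 = 1616 N·s/m.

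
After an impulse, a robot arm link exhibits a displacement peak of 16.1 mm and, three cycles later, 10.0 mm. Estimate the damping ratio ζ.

0.0253

Logarithmic decrement δ = (1/n)·ln(x₀/x_n) = (1/3)·ln(16.1/10.0) = (1/3)·ln(1.610) = 0.1587.
ζ = δ/√(4π² + δ²) = 0.1587/√(39.48 + 0.0252) = 0.1587/6.285 = 0.02526.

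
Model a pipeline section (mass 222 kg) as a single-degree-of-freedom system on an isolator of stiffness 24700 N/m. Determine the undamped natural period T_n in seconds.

ω_n = √(k/m) = √(24700/222) = √111.3 = 10.55 rad/s.
T_n = 2π/ω_n = 6.283/10.55 = 0.5957 s.

0.596 s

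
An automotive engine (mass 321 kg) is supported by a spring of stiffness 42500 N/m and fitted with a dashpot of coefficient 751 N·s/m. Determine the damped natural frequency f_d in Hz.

1.82 Hz

ω_n = √(k/m) = √(42500/321) = 11.51 rad/s.
Critical damping c_c = 2√(k·m) = 2√(42500 × 321) = 7387 N·s/m, so ζ = c/c_c = 751/7387 = 0.1017.
ω_d = ω_n√(1 − ζ²) = 11.51 × √(1 − 0.0103) = 11.45 rad/s.
f_d = ω_d/(2π) = 1.822 Hz.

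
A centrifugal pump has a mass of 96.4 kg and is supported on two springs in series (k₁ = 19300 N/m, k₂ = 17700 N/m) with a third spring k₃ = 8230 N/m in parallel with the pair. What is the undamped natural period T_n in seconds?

0.467 s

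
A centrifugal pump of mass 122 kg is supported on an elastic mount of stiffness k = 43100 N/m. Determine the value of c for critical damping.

c_c = 2√(k·m) = 2√(43100 × 122) = 2 × 2293 = 4586 N·s/m.

4590 N·s/m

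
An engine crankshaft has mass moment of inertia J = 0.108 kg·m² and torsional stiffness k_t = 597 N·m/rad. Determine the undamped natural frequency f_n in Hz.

ω_n = √(k_t/J) = √(597/0.108) = √5528 = 74.35 rad/s.
f_n = ω_n/(2π) = 74.35/6.283 = 11.83 Hz.

11.8 Hz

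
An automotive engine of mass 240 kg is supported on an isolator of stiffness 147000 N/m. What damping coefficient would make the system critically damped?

c_c = 2√(k·m) = 2√(147000 × 240) = 2 × 5940 = 11880 N·s/m.

11900 N·s/m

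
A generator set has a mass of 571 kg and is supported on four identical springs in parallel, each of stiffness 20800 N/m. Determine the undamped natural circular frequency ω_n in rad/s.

12.1 rad/s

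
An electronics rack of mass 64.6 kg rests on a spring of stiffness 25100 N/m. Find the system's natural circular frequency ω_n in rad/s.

ω_n = √(k/m) = √(25100/64.6) = √388.5 = 19.71 rad/s.

19.7 rad/s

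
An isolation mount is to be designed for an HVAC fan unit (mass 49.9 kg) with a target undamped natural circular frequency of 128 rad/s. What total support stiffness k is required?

818000 N/m

k = m·ω_n² = 49.9 × 128.0² = 49.9 × 16380 = 817600 N/m.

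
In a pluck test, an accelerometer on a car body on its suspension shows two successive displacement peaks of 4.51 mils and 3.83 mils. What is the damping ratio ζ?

Logarithmic decrement δ = (1/n)·ln(x₀/x_n) = (1/1)·ln(4.51/3.83) = (1/1)·ln(1.178) = 0.1634.
ζ = δ/√(4π² + δ²) = 0.1634/√(39.48 + 0.0267) = 0.1634/6.285 = 0.02600.

0.0260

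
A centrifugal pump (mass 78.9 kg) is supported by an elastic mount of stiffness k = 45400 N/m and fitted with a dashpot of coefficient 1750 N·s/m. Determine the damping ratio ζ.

0.462

ω_n = √(k/m) = √(45400/78.9) = 23.99 rad/s.
Critical damping c_c = 2√(k·m) = 2√(45400 × 78.9) = 3785 N·s/m, so ζ = c/c_c = 1750/3785 = 0.4623.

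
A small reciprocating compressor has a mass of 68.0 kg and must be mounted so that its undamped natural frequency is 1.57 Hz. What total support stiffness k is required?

6620 N/m

ω_n = 2πf_n = 2π × 1.57 = 9.865 rad/s.
k = m·ω_n² = 68.0 × 9.865² = 68.0 × 97.31 = 6617 N/m.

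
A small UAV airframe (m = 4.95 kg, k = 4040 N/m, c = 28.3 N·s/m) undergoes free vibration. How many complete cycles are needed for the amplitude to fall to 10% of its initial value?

4 cycles

ζ = c/(2√(km)) = 28.3/(2√(4040 × 4.95)) = 28.3/282.8 = 0.1001.
Logarithmic decrement δ = 2πζ/√(1 − ζ²) = 2π × 0.1001/√(1 − 0.0100) = 0.6319.
x_n/x₀ = e^(−nδ) ≤ 0.1; take ln: n ≥ ln(1/0.1)/δ = 2.303/0.6319 = 3.644.
So 4 complete cycles are required.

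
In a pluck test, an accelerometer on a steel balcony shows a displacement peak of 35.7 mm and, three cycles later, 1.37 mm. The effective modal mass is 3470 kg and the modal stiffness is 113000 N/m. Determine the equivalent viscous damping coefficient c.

6750 N·s/m

Logarithmic decrement δ = (1/n)·ln(x₀/x_n) = (1/3)·ln(35.7/1.37) = (1/3)·ln(26.06) = 1.087.
ζ = δ/√(4π² + δ²) = 1.087/√(39.48 + 1.18) = 1.087/6.376 = 0.1704.
c = ζ · 2√(km) = 0.1704 × 2√(113000 × 3470) = 0.1704 × 39600 = 6750 N·s/m.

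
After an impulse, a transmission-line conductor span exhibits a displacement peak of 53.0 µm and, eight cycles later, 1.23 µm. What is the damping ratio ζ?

0.0747

Logarithmic decrement δ = (1/n)·ln(x₀/x_n) = (1/8)·ln(53.0/1.23) = (1/8)·ln(43.09) = 0.4704.
ζ = δ/√(4π² + δ²) = 0.4704/√(39.48 + 0.221) = 0.4704/6.301 = 0.07466.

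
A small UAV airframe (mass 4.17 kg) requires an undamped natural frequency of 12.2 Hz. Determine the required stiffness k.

ω_n = 2πf_n = 2π × 12.2 = 76.65 rad/s.
k = m·ω_n² = 4.17 × 76.65² = 4.17 × 5876 = 24500 N/m.

24500 N/m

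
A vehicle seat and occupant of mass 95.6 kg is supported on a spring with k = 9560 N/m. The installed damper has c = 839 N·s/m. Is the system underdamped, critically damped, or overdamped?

underdamped

c_c = 2√(k·m) = 1912 N·s/m; ζ = c/c_c = 839/1912 = 0.439.
Since ζ < 1 the system is underdamped.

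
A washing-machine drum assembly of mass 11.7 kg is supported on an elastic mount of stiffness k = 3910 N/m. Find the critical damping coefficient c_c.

428 N·s/m

c_c = 2√(k·m) = 2√(3910 × 11.7) = 2 × 213.9 = 427.8 N·s/m.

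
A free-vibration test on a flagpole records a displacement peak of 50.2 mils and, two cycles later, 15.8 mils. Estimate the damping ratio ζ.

0.0916

Logarithmic decrement δ = (1/n)·ln(x₀/x_n) = (1/2)·ln(50.2/15.8) = (1/2)·ln(3.177) = 0.5780.
ζ = δ/√(4π² + δ²) = 0.5780/√(39.48 + 0.334) = 0.5780/6.310 = 0.09161.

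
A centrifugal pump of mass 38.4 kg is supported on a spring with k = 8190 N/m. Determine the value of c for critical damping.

1120 N·s/m

c_c = 2√(k·m) = 2√(8190 × 38.4) = 2 × 560.8 = 1122 N·s/m.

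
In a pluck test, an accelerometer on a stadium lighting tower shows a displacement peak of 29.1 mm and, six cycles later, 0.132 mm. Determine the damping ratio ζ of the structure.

Logarithmic decrement δ = (1/n)·ln(x₀/x_n) = (1/6)·ln(29.1/0.132) = (1/6)·ln(220.5) = 0.8993.
ζ = δ/√(4π² + δ²) = 0.8993/√(39.48 + 0.809) = 0.8993/6.347 = 0.1417.

0.142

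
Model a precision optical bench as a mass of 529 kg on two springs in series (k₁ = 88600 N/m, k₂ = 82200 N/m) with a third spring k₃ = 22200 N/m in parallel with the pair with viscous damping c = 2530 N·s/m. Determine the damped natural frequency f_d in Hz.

1.72 Hz

Series pair: k_s = k₁k₂/(k₁+k₂) = (88600)(82200)/(88600 + 82200) = 42640 N/m. In parallel with k₃: k_eq = 42640 + 22200 = 64840 N/m.
ω_n = √(k_eq/m) = √(64840/529) = 11.07 rad/s.
Critical damping c_c = 2√(k_eq·m) = 2√(64840 × 529) = 11710 N·s/m, so ζ = c/c_c = 2530/11710 = 0.2160.
ω_d = ω_n√(1 − ζ²) = 11.07 × √(1 − 0.0467) = 10.81 rad/s.
f_d = ω_d/(2π) = 1.720 Hz.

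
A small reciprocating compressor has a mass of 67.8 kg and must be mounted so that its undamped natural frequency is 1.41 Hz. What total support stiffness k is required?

5320 N/m

ω_n = 2πf_n = 2π × 1.41 = 8.859 rad/s.
k = m·ω_n² = 67.8 × 8.859² = 67.8 × 78.49 = 5321 N/m.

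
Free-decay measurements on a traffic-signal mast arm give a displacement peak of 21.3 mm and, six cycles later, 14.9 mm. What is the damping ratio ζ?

0.00948

Logarithmic decrement δ = (1/n)·ln(x₀/x_n) = (1/6)·ln(21.3/14.9) = (1/6)·ln(1.430) = 0.05956.
ζ = δ/√(4π² + δ²) = 0.05956/√(39.48 + 0.00355) = 0.05956/6.283 = 0.009478.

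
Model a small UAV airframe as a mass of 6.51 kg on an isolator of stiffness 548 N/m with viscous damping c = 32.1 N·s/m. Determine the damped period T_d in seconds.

0.711 s

ω_n = √(k/m) = √(548.0/6.51) = 9.175 rad/s.
Critical damping c_c = 2√(k·m) = 2√(548.0 × 6.51) = 119.5 N·s/m, so ζ = c/c_c = 32.1/119.5 = 0.2687.
ω_d = ω_n√(1 − ζ²) = 9.175 × √(1 − 0.0722) = 8.837 rad/s.
T_d = 2π/ω_d = 0.7110 s.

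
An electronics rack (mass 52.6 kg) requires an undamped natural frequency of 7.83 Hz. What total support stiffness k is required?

ω_n = 2πf_n = 2π × 7.83 = 49.20 rad/s.
k = m·ω_n² = 52.6 × 49.20² = 52.6 × 2420 = 127300 N/m.

127000 N/m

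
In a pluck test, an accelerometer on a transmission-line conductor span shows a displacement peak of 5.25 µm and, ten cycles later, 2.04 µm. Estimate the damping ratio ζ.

0.0150

Logarithmic decrement δ = (1/n)·ln(x₀/x_n) = (1/10)·ln(5.25/2.04) = (1/10)·ln(2.574) = 0.09453.
ζ = δ/√(4π² + δ²) = 0.09453/√(39.48 + 0.00894) = 0.09453/6.284 = 0.01504.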